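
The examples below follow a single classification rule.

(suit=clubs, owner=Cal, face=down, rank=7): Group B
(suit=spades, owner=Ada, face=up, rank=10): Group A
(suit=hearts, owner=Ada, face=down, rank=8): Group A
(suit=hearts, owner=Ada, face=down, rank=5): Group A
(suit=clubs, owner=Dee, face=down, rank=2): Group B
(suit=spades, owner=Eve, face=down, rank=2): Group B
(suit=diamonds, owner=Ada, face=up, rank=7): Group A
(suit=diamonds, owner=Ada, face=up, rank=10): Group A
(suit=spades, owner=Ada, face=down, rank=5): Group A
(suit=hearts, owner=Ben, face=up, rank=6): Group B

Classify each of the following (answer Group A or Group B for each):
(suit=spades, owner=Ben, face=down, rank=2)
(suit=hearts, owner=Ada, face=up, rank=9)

Group B, Group A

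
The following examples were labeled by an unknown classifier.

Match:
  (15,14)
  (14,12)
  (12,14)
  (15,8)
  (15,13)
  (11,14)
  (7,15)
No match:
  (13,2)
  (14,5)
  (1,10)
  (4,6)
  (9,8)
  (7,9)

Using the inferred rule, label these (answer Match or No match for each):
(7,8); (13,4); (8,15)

All 'Match' examples share one property — sum ≥ 22 — and every 'No match' example lacks it.
(7,8): 7+8 = 15 — doesn't qualify, so No match.
(13,4): 13+4 = 17 — doesn't qualify, so No match.
(8,15): 8+15 = 23 — matches, so Match.

No match, No match, Match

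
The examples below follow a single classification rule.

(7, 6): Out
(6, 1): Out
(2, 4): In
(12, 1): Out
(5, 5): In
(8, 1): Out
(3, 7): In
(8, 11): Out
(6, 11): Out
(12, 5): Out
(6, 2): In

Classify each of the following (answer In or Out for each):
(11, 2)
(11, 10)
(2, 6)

Out, Out, In

Checking candidate rules against both groups, what survives is: sum is even.
(11, 2): 11+2 = 13, does not fit → Out.
(11, 10): 11+10 = 21, does not fit → Out.
(2, 6): 2+6 = 8, meets the rule → In.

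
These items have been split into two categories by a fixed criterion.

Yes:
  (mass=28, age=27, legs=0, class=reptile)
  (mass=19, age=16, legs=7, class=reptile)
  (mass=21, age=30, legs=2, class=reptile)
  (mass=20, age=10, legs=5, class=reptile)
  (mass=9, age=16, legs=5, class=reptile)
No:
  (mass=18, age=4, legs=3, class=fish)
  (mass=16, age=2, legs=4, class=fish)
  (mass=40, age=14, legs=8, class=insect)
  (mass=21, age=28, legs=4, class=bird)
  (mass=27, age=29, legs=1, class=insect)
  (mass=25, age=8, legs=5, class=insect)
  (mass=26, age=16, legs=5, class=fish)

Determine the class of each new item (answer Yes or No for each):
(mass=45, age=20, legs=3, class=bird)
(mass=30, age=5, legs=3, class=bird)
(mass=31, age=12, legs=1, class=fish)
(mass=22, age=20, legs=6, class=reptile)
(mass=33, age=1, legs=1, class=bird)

No, No, No, Yes, No

The common property of the 'Yes' items is: class is reptile. No 'No' item has it.
(mass=45, age=20, legs=3, class=bird) — class is bird, hence No. (mass=30, age=5, legs=3, class=bird) — class is bird, hence No. (mass=31, age=12, legs=1, class=fish) — class is fish, hence No. (mass=22, age=20, legs=6, class=reptile) — class is reptile, hence Yes. (mass=33, age=1, legs=1, class=bird) — class is bird, hence No.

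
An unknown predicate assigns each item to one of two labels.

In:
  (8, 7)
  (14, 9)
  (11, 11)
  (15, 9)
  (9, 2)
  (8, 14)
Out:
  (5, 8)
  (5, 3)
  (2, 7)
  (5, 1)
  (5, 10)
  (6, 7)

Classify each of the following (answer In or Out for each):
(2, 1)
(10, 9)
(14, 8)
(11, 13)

Out, In, In, In

The common property of the 'In' items is: first ≥ 7. No 'Out' item has it.
(2, 1) → first 2 → Out.
(10, 9) → first 10 → In.
(14, 8) → first 14 → In.
(11, 13) → first 11 → In.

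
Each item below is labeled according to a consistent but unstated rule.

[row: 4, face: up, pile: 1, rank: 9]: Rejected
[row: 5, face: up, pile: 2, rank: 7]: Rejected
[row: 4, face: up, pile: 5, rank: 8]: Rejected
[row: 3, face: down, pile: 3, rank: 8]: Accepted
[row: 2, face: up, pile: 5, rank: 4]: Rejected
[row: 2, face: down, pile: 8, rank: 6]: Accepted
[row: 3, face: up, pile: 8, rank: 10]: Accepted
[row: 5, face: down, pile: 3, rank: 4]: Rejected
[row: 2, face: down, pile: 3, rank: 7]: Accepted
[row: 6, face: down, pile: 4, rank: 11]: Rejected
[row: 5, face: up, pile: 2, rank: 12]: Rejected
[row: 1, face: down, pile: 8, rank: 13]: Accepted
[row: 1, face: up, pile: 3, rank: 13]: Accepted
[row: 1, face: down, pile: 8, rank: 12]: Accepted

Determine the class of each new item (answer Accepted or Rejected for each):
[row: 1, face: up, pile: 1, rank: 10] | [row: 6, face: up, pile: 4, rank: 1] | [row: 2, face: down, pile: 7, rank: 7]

Accepted, Rejected, Accepted

The common property of the 'Accepted' items is: rank ≥ 6 AND row ≤ 3. No 'Rejected' item has it.
[row: 1, face: up, pile: 1, rank: 10]: rank = 10, row = 1, checks out → Accepted.
[row: 6, face: up, pile: 4, rank: 1]: rank = 1, row = 6, fails the rule → Rejected.
[row: 2, face: down, pile: 7, rank: 7]: rank = 7, row = 2, checks out → Accepted.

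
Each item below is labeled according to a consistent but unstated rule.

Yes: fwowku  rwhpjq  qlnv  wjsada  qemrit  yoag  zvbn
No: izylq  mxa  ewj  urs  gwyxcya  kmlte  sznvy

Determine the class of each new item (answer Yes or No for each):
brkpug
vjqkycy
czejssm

A rule that fits every label: even length — true of each 'Yes' example, false of each 'No' one.

Yes, No, No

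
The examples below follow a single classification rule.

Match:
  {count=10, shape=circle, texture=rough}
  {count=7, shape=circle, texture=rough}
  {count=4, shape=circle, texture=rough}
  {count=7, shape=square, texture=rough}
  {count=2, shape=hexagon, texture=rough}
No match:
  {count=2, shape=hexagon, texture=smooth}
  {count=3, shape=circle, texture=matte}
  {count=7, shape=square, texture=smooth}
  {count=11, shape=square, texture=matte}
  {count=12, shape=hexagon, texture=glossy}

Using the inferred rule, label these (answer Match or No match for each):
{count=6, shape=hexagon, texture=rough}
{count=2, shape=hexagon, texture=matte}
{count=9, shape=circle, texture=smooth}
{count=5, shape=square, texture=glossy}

The simplest hypothesis consistent with all the labels is: texture is rough.

Match, No match, No match, No match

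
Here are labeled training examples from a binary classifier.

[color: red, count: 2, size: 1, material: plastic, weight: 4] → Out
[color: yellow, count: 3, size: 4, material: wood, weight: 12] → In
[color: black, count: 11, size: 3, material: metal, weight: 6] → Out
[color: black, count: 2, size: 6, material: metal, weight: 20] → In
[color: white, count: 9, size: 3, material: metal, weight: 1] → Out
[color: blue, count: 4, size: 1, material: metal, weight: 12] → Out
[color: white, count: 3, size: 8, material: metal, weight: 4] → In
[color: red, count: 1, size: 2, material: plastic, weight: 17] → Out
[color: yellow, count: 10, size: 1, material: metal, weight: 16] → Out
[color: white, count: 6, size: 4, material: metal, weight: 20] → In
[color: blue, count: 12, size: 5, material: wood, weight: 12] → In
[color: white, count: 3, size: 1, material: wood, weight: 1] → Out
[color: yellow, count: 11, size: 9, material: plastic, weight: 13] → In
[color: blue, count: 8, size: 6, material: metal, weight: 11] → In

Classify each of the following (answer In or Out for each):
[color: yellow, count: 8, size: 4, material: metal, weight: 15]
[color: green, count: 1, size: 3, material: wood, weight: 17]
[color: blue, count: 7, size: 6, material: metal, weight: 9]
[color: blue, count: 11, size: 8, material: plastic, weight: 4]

The rule appears to be: size ≥ 4.
[color: yellow, count: 8, size: 4, material: metal, weight: 15]: size = 4 — satisfies this, so In.
[color: green, count: 1, size: 3, material: wood, weight: 17]: size = 3 — doesn't qualify, so Out.
[color: blue, count: 7, size: 6, material: metal, weight: 9]: size = 6 — satisfies this, so In.
[color: blue, count: 11, size: 8, material: plastic, weight: 4]: size = 8 — satisfies this, so In.

In, Out, In, In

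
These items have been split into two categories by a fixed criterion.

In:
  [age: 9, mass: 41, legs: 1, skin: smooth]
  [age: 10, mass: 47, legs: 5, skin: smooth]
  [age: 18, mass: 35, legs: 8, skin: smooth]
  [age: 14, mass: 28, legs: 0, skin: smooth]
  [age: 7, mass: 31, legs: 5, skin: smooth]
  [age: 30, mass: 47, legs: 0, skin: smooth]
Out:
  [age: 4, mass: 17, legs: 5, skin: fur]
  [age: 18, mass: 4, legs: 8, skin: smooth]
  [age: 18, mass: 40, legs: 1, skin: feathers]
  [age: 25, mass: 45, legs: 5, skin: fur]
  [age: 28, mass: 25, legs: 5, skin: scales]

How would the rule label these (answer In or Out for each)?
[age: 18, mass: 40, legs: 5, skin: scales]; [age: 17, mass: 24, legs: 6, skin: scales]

Out, Out

The common property of the 'In' items is: skin is smooth AND mass ≥ 17. No 'Out' item has it.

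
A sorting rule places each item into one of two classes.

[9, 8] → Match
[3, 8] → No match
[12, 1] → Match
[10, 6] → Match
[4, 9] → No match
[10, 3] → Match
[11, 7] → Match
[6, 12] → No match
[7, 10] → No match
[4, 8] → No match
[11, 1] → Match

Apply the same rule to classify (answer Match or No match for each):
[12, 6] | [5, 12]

Match, No match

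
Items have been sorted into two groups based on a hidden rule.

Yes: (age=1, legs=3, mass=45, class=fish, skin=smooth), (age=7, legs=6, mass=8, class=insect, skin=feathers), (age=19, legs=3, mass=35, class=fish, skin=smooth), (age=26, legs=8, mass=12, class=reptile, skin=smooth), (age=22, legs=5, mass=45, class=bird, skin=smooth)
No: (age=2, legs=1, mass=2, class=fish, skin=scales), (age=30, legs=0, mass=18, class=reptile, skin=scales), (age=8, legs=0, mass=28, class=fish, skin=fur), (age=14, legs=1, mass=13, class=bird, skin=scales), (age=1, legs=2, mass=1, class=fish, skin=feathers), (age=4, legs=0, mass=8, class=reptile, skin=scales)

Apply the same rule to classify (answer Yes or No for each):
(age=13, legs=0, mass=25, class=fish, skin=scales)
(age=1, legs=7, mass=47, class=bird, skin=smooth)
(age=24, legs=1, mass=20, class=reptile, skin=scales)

No, Yes, No

The distinguishing property — legs ≥ 3 — holds for all the 'Yes' cases and none of the 'No' cases.
(age=13, legs=0, mass=25, class=fish, skin=scales) — legs = 0, hence No. (age=1, legs=7, mass=47, class=bird, skin=smooth) — legs = 7, hence Yes. (age=24, legs=1, mass=20, class=reptile, skin=scales) — legs = 1, hence No.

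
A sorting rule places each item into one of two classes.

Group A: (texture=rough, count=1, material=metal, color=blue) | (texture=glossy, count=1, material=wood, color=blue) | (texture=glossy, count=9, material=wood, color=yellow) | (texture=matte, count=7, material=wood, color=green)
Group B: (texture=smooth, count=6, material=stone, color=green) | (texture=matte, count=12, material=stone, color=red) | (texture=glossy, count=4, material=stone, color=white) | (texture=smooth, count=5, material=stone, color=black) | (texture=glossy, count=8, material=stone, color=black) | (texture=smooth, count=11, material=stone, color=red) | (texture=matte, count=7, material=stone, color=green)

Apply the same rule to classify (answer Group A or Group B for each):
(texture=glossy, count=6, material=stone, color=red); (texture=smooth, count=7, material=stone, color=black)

Group B, Group B

The classifier is using: material is not stone.
(texture=glossy, count=6, material=stone, color=red): material is stone, does not pass → Group B.
(texture=smooth, count=7, material=stone, color=black): material is stone, does not pass → Group B.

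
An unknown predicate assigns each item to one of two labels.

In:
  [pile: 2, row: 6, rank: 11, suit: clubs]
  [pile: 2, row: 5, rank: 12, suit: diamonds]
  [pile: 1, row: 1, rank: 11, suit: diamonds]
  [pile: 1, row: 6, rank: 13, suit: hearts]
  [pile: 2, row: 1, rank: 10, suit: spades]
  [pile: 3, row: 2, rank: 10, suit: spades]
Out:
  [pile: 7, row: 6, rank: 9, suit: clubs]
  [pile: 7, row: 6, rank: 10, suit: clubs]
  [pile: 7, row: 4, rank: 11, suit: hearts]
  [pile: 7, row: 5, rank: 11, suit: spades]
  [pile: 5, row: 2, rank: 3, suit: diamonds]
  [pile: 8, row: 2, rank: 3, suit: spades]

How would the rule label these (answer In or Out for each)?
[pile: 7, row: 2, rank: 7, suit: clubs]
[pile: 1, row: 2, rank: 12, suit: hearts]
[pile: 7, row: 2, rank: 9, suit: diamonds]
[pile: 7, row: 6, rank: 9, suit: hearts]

All 'In' examples share one property — pile ≤ 3 — and every 'Out' example lacks it.
Out: [pile: 7, row: 2, rank: 7, suit: clubs], since pile = 7.
In: [pile: 1, row: 2, rank: 12, suit: hearts], since pile = 1.
Out: [pile: 7, row: 2, rank: 9, suit: diamonds], since pile = 7.
Out: [pile: 7, row: 6, rank: 9, suit: hearts], since pile = 7.

Out, In, Out, Out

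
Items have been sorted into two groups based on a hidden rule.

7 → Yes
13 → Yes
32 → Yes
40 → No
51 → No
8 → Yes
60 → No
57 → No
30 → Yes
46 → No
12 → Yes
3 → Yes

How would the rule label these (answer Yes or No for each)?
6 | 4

'Yes' ⟺ at most 32.
6: Yes (6 ≤ 32). 4: Yes (4 ≤ 32).

Yes, Yes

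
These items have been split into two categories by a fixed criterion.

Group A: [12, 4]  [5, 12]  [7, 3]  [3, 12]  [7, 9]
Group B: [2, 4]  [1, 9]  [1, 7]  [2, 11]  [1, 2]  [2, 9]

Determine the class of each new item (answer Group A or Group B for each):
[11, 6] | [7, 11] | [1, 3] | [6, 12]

Group A, Group A, Group B, Group A

The classifier is using: first ≥ 3.
[11, 6]: Group A (first 11).
[7, 11]: Group A (first 7).
[1, 3]: Group B (first 1).
[6, 12]: Group A (first 6).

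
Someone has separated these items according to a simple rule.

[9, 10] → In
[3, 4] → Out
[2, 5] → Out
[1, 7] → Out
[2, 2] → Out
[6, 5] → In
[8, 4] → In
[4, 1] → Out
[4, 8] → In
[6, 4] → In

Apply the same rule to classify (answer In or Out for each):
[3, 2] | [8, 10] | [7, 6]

Out, In, In

The simplest hypothesis consistent with all the labels is: sum ≥ 10.
Out: [3, 2], since 3+2 = 5. In: [8, 10], since 8+10 = 18. In: [7, 6], since 7+6 = 13.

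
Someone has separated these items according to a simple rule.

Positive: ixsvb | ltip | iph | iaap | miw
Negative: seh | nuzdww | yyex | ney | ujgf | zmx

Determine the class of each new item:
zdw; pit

Comparing the two groups points to one rule — contains 'i'.

Negative, Positive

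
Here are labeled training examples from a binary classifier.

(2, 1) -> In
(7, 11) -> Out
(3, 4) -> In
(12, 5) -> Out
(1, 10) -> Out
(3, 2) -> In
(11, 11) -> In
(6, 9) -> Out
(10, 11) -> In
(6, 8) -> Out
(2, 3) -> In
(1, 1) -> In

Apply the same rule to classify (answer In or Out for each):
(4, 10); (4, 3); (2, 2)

The distinguishing property — |first − second| ≤ 1 — holds for all the 'In' cases and none of the 'Out' cases.
Out: (4, 10), since |4−10| = 6. In: (4, 3), since |4−3| = 1. In: (2, 2), since |2−2| = 0.

Out, In, In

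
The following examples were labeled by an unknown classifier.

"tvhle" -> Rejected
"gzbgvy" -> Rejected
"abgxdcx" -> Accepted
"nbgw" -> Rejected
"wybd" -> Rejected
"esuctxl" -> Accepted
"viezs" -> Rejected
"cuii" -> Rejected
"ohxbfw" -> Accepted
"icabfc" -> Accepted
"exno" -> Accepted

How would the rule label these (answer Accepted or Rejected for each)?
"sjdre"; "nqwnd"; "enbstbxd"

The classifier is using: starts with a vowel.
"sjdre": Rejected (starts with 's'). "nqwnd": Rejected (starts with 'n'). "enbstbxd": Accepted (starts with 'e').

Rejected, Rejected, Accepted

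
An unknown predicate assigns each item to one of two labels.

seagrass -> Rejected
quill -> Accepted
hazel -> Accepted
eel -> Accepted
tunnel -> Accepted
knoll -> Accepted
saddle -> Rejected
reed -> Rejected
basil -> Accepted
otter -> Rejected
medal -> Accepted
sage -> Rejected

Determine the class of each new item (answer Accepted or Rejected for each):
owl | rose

The pattern is that an item is 'Accepted' exactly when: ends with 'l'.
owl: ends with 'l', meets the rule → Accepted. rose: ends with 'e', fails the rule → Rejected.

Accepted, Rejected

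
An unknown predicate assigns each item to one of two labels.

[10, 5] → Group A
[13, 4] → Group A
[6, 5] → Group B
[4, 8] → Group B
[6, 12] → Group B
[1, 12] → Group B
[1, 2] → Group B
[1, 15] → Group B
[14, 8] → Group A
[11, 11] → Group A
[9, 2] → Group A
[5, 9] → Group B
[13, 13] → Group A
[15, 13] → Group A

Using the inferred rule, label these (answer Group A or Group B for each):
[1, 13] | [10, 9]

A rule that fits every label: first ≥ 8 — true of each 'Group A' example, false of each 'Group B' one.
[1, 13] → first 1 → Group B.
[10, 9] → first 10 → Group A.

Group B, Group A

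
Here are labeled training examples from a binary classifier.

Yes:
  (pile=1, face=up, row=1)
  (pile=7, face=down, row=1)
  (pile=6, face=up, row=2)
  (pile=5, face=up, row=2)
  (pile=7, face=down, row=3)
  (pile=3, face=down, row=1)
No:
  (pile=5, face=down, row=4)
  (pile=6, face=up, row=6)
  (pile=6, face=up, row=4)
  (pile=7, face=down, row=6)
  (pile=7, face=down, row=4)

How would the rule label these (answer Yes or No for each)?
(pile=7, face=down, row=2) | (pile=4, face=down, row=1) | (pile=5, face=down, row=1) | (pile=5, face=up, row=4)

The simplest hypothesis consistent with all the labels is: row ≤ 3.
(pile=7, face=down, row=2) → row = 2 → Yes. (pile=4, face=down, row=1) → row = 1 → Yes. (pile=5, face=down, row=1) → row = 1 → Yes. (pile=5, face=up, row=4) → row = 4 → No.

Yes, Yes, Yes, No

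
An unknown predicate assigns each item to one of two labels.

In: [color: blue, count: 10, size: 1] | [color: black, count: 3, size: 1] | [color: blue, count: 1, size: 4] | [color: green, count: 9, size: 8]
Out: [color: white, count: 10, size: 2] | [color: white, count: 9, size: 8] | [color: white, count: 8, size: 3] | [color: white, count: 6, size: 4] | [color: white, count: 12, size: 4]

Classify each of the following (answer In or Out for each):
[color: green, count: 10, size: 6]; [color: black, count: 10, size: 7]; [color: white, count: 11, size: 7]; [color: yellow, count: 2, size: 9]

Checking candidate rules against both groups, what survives is: color is not white.
[color: green, count: 10, size: 6]: In (color is green). [color: black, count: 10, size: 7]: In (color is black). [color: white, count: 11, size: 7]: Out (color is white). [color: yellow, count: 2, size: 9]: In (color is yellow).

In, In, Out, In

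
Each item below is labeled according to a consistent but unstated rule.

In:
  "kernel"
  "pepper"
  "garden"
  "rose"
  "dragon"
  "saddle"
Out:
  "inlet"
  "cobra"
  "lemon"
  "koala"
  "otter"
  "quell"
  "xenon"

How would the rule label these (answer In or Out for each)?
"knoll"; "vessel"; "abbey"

Out, In, Out

One predicate separates the groups cleanly: even length.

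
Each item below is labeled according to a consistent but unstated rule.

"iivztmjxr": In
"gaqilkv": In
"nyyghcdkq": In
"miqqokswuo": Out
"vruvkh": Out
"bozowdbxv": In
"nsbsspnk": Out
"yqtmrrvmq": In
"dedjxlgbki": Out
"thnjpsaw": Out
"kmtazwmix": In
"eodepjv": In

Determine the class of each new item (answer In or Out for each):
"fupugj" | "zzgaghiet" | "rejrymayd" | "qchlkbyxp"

Out, In, In, In

'In' ⟺ odd length.
Out: "fupugj", since length 6. In: "zzgaghiet", since length 9. In: "rejrymayd", since length 9. In: "qchlkbyxp", since length 9.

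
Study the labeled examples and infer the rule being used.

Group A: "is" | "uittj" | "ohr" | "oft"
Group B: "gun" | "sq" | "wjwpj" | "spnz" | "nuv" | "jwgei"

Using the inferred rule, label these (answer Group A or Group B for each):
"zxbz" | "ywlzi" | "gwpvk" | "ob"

Group B, Group B, Group B, Group A

The pattern is that an item is 'Group A' exactly when: starts with a vowel.
"zxbz" — starts with 'z', hence Group B. "ywlzi" — starts with 'y', hence Group B. "gwpvk" — starts with 'g', hence Group B. "ob" — starts with 'o', hence Group A.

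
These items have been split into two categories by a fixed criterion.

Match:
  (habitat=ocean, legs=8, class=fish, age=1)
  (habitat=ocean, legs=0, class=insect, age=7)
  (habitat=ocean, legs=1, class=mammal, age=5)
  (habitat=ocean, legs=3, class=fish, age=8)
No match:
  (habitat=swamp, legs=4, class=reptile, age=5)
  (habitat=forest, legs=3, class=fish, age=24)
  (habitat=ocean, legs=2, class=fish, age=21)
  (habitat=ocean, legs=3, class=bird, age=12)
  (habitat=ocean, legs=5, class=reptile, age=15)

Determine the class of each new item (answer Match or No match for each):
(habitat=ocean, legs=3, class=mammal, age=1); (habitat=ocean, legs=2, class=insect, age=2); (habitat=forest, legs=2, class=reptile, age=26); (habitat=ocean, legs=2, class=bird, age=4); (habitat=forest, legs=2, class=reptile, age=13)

The classifier is using: habitat is ocean AND age ≤ 8.
(habitat=ocean, legs=3, class=mammal, age=1): habitat is ocean, age = 1 — matches, so Match.
(habitat=ocean, legs=2, class=insect, age=2): habitat is ocean, age = 2 — matches, so Match.
(habitat=forest, legs=2, class=reptile, age=26): habitat is forest, age = 26 — doesn't qualify, so No match.
(habitat=ocean, legs=2, class=bird, age=4): habitat is ocean, age = 4 — matches, so Match.
(habitat=forest, legs=2, class=reptile, age=13): habitat is forest, age = 13 — doesn't qualify, so No match.

Match, Match, No match, Match, No match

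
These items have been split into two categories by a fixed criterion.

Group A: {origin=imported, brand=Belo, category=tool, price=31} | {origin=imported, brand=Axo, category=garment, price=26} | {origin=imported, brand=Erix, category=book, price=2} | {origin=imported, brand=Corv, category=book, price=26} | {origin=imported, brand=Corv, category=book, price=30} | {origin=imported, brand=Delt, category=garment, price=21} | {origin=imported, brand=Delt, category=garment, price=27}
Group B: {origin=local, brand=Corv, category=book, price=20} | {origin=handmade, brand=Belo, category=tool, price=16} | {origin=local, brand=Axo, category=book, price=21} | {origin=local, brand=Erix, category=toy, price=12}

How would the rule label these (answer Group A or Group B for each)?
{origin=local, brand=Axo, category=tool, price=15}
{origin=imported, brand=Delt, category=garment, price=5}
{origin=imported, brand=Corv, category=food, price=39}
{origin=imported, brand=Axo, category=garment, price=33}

Group B, Group A, Group A, Group A

All 'Group A' examples share one property — origin is imported — and every 'Group B' example lacks it.
{origin=local, brand=Axo, category=tool, price=15} → origin is local → Group B. {origin=imported, brand=Delt, category=garment, price=5} → origin is imported → Group A. {origin=imported, brand=Corv, category=food, price=39} → origin is imported → Group A. {origin=imported, brand=Axo, category=garment, price=33} → origin is imported → Group A.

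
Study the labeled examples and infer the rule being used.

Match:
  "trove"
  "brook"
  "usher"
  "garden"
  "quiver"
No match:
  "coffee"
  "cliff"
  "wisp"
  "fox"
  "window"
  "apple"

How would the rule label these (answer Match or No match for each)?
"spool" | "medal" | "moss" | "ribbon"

No match, No match, No match, Match

Looking at the examples, the only property every 'Match' case has and every 'No match' case lacks is: contains 'r'.
"spool": no 'r' — does not satisfy this, so No match.
"medal": no 'r' — does not satisfy this, so No match.
"moss": no 'r' — does not satisfy this, so No match.
"ribbon": has 'r' — fits, so Match.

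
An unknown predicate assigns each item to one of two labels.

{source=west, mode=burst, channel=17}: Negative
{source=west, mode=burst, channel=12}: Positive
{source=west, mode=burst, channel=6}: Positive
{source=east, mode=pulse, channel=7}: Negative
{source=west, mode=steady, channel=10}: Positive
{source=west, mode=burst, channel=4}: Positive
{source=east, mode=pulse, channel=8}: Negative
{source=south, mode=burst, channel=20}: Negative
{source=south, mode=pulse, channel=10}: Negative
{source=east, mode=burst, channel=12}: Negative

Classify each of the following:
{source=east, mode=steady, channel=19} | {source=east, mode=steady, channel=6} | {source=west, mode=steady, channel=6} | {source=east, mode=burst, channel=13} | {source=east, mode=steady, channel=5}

The simplest hypothesis consistent with all the labels is: source is west AND channel ≤ 12.

Negative, Negative, Positive, Negative, Negative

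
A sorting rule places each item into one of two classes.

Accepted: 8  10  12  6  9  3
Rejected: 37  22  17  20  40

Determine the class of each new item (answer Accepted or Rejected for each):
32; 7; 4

Rejected, Accepted, Accepted

All 'Accepted' examples share one property — at most 12 — and every 'Rejected' example lacks it.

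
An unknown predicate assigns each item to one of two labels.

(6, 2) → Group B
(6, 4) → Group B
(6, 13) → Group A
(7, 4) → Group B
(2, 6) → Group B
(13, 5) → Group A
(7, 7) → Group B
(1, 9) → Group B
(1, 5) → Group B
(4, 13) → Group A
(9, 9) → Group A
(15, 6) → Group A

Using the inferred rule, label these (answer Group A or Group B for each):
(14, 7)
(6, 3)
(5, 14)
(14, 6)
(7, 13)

A rule that fits every label: sum ≥ 17 — true of each 'Group A' example, false of each 'Group B' one.
(14, 7): 14+7 = 21, meets the rule → Group A. (6, 3): 6+3 = 9, does not satisfy this → Group B. (5, 14): 5+14 = 19, meets the rule → Group A. (14, 6): 14+6 = 20, meets the rule → Group A. (7, 13): 7+13 = 20, meets the rule → Group A.

Group A, Group B, Group A, Group A, Group A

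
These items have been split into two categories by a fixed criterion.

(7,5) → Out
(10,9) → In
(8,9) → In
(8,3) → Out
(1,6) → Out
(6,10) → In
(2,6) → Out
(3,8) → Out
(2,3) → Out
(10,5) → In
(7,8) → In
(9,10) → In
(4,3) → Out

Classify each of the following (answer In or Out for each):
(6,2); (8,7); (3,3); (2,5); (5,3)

The simplest hypothesis consistent with all the labels is: sum ≥ 15.
(6,2): 6+2 = 8, doesn't match → Out. (8,7): 8+7 = 15, passes → In. (3,3): 3+3 = 6, doesn't match → Out. (2,5): 2+5 = 7, doesn't match → Out. (5,3): 5+3 = 8, doesn't match → Out.

Out, In, Out, Out, Out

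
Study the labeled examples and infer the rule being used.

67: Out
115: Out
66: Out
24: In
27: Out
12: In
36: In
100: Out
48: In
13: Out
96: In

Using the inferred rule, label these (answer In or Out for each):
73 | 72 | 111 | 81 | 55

One predicate separates the groups cleanly: multiple of 12.
73 → 73 = 12·6 + 1 → Out.
72 → 72 = 12·6 → In.
111 → 111 = 12·9 + 3 → Out.
81 → 81 = 12·6 + 9 → Out.
55 → 55 = 12·4 + 7 → Out.

Out, In, Out, Out, Out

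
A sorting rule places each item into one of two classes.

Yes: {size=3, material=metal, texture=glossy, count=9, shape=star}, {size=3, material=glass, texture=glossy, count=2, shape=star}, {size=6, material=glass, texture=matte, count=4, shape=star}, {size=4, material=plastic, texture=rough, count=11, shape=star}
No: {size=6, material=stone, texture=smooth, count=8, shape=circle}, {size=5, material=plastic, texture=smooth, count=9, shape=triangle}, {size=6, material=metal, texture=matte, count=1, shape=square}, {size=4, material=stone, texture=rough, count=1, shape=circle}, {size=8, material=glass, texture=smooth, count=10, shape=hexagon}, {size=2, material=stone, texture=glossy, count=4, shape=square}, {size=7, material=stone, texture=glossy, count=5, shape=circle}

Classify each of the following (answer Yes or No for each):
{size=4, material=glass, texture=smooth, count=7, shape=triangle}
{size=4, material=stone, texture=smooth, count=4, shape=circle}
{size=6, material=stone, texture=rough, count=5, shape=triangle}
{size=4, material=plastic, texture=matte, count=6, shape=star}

No, No, No, Yes

One predicate separates the groups cleanly: shape is star.
No: {size=4, material=glass, texture=smooth, count=7, shape=triangle}, since shape is triangle.
No: {size=4, material=stone, texture=smooth, count=4, shape=circle}, since shape is circle.
No: {size=6, material=stone, texture=rough, count=5, shape=triangle}, since shape is triangle.
Yes: {size=4, material=plastic, texture=matte, count=6, shape=star}, since shape is star.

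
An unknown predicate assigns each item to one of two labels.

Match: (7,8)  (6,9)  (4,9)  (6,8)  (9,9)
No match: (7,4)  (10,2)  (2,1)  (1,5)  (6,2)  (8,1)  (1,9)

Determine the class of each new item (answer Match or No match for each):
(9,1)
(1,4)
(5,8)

No match, No match, Match

One predicate separates the groups cleanly: sum ≥ 13.
(9,1): No match (9+1 = 10).
(1,4): No match (1+4 = 5).
(5,8): Match (5+8 = 13).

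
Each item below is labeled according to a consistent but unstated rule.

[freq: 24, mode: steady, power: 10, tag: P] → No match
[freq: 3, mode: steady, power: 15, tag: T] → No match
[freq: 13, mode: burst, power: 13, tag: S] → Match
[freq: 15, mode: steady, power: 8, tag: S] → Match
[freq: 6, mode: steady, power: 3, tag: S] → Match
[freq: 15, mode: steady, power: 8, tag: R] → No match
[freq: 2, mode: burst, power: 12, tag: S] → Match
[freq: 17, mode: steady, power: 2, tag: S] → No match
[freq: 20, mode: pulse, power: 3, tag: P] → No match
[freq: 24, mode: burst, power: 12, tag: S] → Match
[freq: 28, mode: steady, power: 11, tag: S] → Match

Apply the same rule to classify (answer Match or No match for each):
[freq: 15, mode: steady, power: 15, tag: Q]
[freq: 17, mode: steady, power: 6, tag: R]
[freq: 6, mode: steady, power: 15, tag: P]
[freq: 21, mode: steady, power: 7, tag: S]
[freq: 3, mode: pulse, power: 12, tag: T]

The distinguishing property — tag is S AND power ≥ 3 — holds for all the 'Match' cases and none of the 'No match' cases.

No match, No match, No match, Match, No match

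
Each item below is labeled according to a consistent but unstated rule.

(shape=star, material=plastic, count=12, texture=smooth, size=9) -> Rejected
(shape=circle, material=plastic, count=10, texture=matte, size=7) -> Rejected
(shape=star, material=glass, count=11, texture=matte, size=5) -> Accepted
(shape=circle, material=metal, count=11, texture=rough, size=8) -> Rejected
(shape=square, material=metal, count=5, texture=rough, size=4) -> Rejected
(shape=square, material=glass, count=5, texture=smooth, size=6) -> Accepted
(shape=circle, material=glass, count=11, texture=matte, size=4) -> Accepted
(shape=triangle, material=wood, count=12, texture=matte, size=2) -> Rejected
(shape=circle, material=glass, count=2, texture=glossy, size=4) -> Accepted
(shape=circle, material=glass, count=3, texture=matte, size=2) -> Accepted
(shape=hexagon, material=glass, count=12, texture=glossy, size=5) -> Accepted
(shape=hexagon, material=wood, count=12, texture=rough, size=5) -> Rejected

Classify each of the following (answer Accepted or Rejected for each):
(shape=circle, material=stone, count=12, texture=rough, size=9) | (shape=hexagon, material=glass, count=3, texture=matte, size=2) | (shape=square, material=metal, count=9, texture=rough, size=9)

Rejected, Accepted, Rejected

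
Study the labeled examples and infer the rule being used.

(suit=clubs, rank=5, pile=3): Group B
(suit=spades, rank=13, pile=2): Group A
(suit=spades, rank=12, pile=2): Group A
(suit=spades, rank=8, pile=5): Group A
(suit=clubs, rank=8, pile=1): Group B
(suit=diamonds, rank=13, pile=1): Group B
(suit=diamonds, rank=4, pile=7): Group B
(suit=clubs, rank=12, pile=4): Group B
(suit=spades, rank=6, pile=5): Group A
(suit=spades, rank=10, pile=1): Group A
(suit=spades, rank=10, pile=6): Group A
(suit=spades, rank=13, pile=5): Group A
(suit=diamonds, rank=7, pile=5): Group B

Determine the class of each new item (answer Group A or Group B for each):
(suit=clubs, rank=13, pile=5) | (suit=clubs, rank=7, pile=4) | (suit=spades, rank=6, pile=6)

Group B, Group B, Group A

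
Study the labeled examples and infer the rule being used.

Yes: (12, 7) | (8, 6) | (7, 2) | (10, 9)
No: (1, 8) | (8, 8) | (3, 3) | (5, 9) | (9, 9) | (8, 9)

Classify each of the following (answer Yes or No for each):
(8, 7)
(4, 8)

The simplest hypothesis consistent with all the labels is: first > second.
(8, 7): Yes (8 > 7). (4, 8): No (4 < 8).

Yes, No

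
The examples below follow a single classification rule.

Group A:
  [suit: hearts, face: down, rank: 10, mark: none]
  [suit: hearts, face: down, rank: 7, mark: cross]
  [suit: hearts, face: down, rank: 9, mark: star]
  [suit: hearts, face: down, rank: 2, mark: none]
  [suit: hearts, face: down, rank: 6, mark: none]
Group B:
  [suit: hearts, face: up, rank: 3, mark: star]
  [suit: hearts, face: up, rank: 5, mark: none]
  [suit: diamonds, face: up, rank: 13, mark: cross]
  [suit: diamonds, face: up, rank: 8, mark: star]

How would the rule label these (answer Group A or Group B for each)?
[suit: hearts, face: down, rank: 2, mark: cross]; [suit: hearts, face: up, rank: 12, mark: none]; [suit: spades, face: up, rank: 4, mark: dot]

Group A, Group B, Group B

Checking candidate rules against both groups, what survives is: face is down.
Group A: [suit: hearts, face: down, rank: 2, mark: cross], since face is down. Group B: [suit: hearts, face: up, rank: 12, mark: none], since face is up. Group B: [suit: spades, face: up, rank: 4, mark: dot], since face is up.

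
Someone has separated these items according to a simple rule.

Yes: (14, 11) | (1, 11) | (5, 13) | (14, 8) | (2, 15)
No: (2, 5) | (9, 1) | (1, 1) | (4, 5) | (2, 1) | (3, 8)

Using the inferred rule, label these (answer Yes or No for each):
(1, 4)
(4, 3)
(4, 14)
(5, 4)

No, No, Yes, No

'Yes' ⟺ sum ≥ 12.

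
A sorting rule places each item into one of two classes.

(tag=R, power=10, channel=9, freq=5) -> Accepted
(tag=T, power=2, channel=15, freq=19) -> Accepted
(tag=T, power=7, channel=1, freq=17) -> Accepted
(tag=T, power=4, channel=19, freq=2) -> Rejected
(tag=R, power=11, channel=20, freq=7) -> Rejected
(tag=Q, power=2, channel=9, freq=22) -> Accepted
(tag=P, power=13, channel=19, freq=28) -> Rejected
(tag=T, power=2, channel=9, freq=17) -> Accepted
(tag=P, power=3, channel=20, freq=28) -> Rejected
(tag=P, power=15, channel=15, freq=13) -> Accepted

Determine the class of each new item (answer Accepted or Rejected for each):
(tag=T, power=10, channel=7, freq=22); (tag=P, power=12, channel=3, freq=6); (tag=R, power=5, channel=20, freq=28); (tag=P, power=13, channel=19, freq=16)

Accepted, Accepted, Rejected, Rejected

The common property of the 'Accepted' items is: channel ≤ 15. No 'Rejected' item has it.
(tag=T, power=10, channel=7, freq=22): channel = 7, satisfies this → Accepted.
(tag=P, power=12, channel=3, freq=6): channel = 3, satisfies this → Accepted.
(tag=R, power=5, channel=20, freq=28): channel = 20, fails this test → Rejected.
(tag=P, power=13, channel=19, freq=16): channel = 19, fails this test → Rejected.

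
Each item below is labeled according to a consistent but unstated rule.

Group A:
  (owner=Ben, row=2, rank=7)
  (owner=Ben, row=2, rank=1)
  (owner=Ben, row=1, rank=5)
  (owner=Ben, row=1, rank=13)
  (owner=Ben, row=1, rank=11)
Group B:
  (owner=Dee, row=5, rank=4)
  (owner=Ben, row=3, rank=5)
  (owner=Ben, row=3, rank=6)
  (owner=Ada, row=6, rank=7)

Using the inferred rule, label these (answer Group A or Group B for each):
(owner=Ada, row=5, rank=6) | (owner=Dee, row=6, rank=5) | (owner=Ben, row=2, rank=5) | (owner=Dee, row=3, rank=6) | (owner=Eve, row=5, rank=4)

Group B, Group B, Group A, Group B, Group B

The pattern is that an item is 'Group A' exactly when: row ≤ 2.
Group B: (owner=Ada, row=5, rank=6), since row = 5. Group B: (owner=Dee, row=6, rank=5), since row = 6. Group A: (owner=Ben, row=2, rank=5), since row = 2. Group B: (owner=Dee, row=3, rank=6), since row = 3. Group B: (owner=Eve, row=5, rank=4), since row = 5.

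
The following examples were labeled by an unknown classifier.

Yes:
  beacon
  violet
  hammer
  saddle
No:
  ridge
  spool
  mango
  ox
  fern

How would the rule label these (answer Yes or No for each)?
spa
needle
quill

One predicate separates the groups cleanly: length 6.
No: spa, since length 3. Yes: needle, since length 6. No: quill, since length 5.

No, Yes, No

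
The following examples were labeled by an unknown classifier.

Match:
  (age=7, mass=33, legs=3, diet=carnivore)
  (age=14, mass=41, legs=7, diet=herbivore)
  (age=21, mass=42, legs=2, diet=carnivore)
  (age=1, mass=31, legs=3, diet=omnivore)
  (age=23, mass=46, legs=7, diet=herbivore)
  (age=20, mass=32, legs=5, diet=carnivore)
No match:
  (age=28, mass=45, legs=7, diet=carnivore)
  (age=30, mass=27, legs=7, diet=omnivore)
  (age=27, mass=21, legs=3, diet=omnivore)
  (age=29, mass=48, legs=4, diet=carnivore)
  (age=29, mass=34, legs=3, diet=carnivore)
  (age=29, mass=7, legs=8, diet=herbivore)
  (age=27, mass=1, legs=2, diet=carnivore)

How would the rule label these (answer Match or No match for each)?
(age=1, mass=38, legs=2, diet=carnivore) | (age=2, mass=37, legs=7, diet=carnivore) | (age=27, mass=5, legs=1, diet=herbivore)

Match, Match, No match

All 'Match' examples share one property — age ≤ 23 — and every 'No match' example lacks it.
Match: (age=1, mass=38, legs=2, diet=carnivore), since age = 1. Match: (age=2, mass=37, legs=7, diet=carnivore), since age = 2. No match: (age=27, mass=5, legs=1, diet=herbivore), since age = 27.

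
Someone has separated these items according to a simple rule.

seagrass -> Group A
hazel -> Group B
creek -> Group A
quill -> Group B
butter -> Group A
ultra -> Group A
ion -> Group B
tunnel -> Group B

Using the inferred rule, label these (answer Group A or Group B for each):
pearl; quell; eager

Group A, Group B, Group A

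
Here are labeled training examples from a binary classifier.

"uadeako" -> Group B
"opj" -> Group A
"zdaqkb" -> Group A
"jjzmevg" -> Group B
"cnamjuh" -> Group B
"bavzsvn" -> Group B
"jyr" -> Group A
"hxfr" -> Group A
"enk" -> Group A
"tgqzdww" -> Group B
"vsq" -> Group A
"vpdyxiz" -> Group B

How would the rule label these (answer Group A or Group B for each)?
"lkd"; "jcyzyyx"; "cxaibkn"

Group A, Group B, Group B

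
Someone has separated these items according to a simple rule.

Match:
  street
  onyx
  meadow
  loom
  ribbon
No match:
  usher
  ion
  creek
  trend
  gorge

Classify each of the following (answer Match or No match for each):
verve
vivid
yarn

No match, No match, Match

Looking at the examples, the only property every 'Match' case has and every 'No match' case lacks is: even length.
No match: verve, since length 5.
No match: vivid, since length 5.
Match: yarn, since length 4.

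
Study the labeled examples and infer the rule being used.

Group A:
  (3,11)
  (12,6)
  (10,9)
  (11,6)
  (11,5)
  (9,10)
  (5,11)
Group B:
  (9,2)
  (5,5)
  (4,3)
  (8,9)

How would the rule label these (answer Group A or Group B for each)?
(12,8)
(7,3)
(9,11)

One predicate separates the groups cleanly: max ≥ 10.
Group A: (12,8), since max 12.
Group B: (7,3), since max 7.
Group A: (9,11), since max 11.

Group A, Group B, Group A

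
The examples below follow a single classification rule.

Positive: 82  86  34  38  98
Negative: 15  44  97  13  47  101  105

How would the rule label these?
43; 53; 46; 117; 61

The pattern is that an item is 'Positive' exactly when: ≡ 2 (mod 4).
43 — 43 mod 4 = 3, hence Negative. 53 — 53 mod 4 = 1, hence Negative. 46 — 46 mod 4 = 2, hence Positive. 117 — 117 mod 4 = 1, hence Negative. 61 — 61 mod 4 = 1, hence Negative.

Negative, Negative, Positive, Negative, Negative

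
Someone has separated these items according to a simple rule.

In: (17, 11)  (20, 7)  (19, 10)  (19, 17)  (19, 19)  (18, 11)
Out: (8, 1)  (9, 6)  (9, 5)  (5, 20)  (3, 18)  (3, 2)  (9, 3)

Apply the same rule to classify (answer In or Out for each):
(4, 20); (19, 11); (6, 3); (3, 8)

Out, In, Out, Out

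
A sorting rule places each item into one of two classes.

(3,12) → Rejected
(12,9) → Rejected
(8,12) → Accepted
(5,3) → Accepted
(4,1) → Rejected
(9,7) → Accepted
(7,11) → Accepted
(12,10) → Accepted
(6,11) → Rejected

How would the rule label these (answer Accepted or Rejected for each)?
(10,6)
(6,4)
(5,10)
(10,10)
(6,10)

Accepted, Accepted, Rejected, Accepted, Accepted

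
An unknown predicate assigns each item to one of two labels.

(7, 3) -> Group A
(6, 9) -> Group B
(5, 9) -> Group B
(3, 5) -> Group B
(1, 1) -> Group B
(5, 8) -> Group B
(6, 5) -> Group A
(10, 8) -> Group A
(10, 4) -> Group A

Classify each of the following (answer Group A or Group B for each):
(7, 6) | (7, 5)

Group A, Group A

The common property of the 'Group A' items is: first > second. No 'Group B' item has it.
(7, 6) → 7 > 6 → Group A. (7, 5) → 7 > 5 → Group A.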